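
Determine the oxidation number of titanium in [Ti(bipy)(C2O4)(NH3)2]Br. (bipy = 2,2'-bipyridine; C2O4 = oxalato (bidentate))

+3

1 bromide outside the brackets (-1 each) → the complex ion is 1+.
Ligand charges: 1×bipy neutral; 2×NH3 neutral; 1×C2O4 = -2; sum -2.
Ti + (-2) = 1+ ⇒ Ti is +3.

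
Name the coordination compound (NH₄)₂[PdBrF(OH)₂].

The 2 ammonium counter-ions carry a total charge of +2, so each complex ion is 2−.
Ligand charges: 2×hydroxo (-1 each), 1×fluoro (-1 each), 1×bromo (-1 each); total -4. So Pd + (-4) = 2−, giving Pd = +2.
The complex ion is anionic, so palladium takes the -ate form palladate(II).

ammonium bromofluorodihydroxopalladate(II)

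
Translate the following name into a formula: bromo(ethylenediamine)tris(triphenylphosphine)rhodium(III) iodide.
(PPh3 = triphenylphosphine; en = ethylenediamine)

[RhBr(en)(PPh3)3]I2

Ligands: 1 bromo (Br, -1), 3 triphenylphosphine (PPh3, neutral), 1 ethylenediamine (en, neutral). Ligand charge sum = -1.
With Rh in oxidation state +3, the complex ion is [Rh...]^2+.
Charge balance with iodide (-1) requires 1 complex ion per 2 iodide.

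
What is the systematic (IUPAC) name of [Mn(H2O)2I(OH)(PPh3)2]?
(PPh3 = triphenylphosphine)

diaquahydroxoiodobis(triphenylphosphine)manganese(II)

There is no counter-ion, so the complex is neutral overall.
Ligand charges: 1×hydroxo (-1 each), 1×iodo (-1 each), 2×triphenylphosphine (neutral), 2×aqua (neutral); total -2. So Mn + (-2) = 0, giving Mn = +2.
Ligands are named alphabetically: aqua before hydroxo before iodo before triphenylphosphine.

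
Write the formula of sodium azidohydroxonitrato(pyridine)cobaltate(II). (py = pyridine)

Ligands: 1 hydroxo (OH, -1), 1 nitrato (NO3, -1), 1 pyridine (py, neutral), 1 azido (N3, -1). Ligand charge sum = -3.
With Co in oxidation state +2, the complex ion is [Co...]^1−.
Charge balance with sodium (+1) requires 1 complex ion per 1 sodium.

Na[Co(N3)(NO3)(OH)(py)]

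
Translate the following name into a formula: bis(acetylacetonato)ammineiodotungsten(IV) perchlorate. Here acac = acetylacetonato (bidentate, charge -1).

[W(acac)2I(NH3)]ClO4

Ligands: 1 ammine (NH3, neutral), 2 acetylacetonato (acac, -1), 1 iodo (I, -1). Ligand charge sum = -3.
With W in oxidation state +4, the complex ion is [W...]^1+.
Charge balance with perchlorate (-1) requires 1 complex ion per 1 perchlorate.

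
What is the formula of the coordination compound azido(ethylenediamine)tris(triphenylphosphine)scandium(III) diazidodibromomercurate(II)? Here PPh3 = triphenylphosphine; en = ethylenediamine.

[Sc(en)(N3)(PPh3)3][HgBr2(N3)2]

Cation [Sc…]: ligand charges -1, Sc(III) ⇒ ion charge 2+.
Anion [Hg…]: ligand charges -4, Hg(II) ⇒ ion charge 2−.
One 2+ cation balances one 2− anion.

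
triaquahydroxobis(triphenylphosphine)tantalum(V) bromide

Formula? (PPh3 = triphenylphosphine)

[Ta(H2O)3(OH)(PPh3)2]Br4

Ligands: 2 triphenylphosphine (PPh3, neutral), 1 hydroxo (OH, -1), 3 aqua (H2O, neutral). Ligand charge sum = -1.
Charge balance with bromide (-1) requires 1 complex ion per 4 bromide.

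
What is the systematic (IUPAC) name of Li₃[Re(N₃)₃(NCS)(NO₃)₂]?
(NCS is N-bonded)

lithium triazidoisothiocyanatodinitratorhenate(III)

The 3 lithium counter-ions carry a total charge of +3, so each complex ion is 3−.
Ligand charges: 2×nitrato (-1 each), 1×isothiocyanato (-1 each), 3×azido (-1 each); total -6. So Re + (-6) = 3−, giving Re = +3.
The complex ion is anionic, so rhenium takes the -ate form rhenate(III).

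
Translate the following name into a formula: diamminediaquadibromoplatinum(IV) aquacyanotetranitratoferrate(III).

Cation [Pt…]: ligand charges -2, Pt(IV) ⇒ ion charge 2+.
Anion [Fe…]: ligand charges -5, Fe(III) ⇒ ion charge 2−.
One 2+ cation balances one 2− anion.

[PtBr2(H2O)2(NH3)2][Fe(CN)(H2O)(NO3)4]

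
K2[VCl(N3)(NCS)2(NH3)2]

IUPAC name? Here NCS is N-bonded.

potassium diammineazidochlorodiisothiocyanatovanadate(II)

The 2 potassium counter-ions carry a total charge of +2, so each complex ion is 2−.
Ligand charges: 2×ammine (neutral), 1×azido (-1 each), 1×chloro (-1 each), 2×isothiocyanato (-1 each); total -4. So V + (-4) = 2−, giving V = +2.
The complex ion is anionic, so vanadium takes the -ate form vanadate(II).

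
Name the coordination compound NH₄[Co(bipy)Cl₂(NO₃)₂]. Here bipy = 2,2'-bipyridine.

The 1 ammonium counter-ion carries a total charge of +1, so each complex ion is 1−.
Ligand charges: 2×chloro (-1 each), 2×nitrato (-1 each), 1×2,2'-bipyridine (neutral); total -4. So Co + (-4) = 1−, giving Co = +3.
The complex ion is anionic, so cobalt takes the -ate form cobaltate(III).

ammonium (2,2'-bipyridine)dichlorodinitratocobaltate(III)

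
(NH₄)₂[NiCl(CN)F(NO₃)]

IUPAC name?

ammonium chlorocyanofluoronitratonickelate(II)

The 2 ammonium counter-ions carry a total charge of +2, so each complex ion is 2−.
Ligand charges: 1×chloro (-1 each), 1×nitrato (-1 each), 1×fluoro (-1 each), 1×cyano (-1 each); total -4. So Ni + (-4) = 2−, giving Ni = +2.
The complex ion is anionic, so nickel takes the -ate form nickelate(II).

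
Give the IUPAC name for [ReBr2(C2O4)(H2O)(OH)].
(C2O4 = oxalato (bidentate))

There is no counter-ion, so the complex is neutral overall.
Ligand charges: 1×aqua (neutral), 1×hydroxo (-1 each), 1×oxalato (-2 each), 2×bromo (-1 each); total -5. So Re + (-5) = 0, giving Re = +5.
Ligands are named alphabetically: aqua before bromo before hydroxo before oxalato.

aquadibromohydroxooxalatorhenium(V)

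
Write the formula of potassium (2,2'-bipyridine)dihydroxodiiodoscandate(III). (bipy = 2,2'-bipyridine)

K[Sc(bipy)I2(OH)2]

Ligands: 2 iodo (I, -1), 2 hydroxo (OH, -1), 1 2,2'-bipyridine (bipy, neutral). Ligand charge sum = -4.
With Sc in oxidation state +3, the complex ion is [Sc...]^1−.
Charge balance with potassium (+1) requires 1 complex ion per 1 potassium.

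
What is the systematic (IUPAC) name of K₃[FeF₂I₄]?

potassium difluorotetraiodoferrate(III)

The 3 potassium counter-ions carry a total charge of +3, so each complex ion is 3−.
Ligand charges: 2×fluoro (-1 each), 4×iodo (-1 each); total -6. So Fe + (-6) = 3−, giving Fe = +3.
Ligands are named alphabetically: fluoro before iodo.
The complex ion is anionic, so iron takes the -ate form ferrate(III).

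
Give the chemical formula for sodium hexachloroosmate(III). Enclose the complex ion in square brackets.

Na3[OsCl6]

Ligands: 6 chloro (Cl, -1). Ligand charge sum = -6.
With Os in oxidation state +3, the complex ion is [Os...]^3−.
Charge balance with sodium (+1) requires 1 complex ion per 3 sodium.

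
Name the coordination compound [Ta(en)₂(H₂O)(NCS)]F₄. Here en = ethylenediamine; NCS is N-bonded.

The 4 fluoride counter-ions carry a total charge of -4, so each complex ion is 4+.
Ligand charges: 2×ethylenediamine (neutral), 1×isothiocyanato (-1 each), 1×aqua (neutral); total -1. So Ta + (-1) = 4+, giving Ta = +5.
Ligands are named alphabetically: aqua before ethylenediamine before isothiocyanato.

aquabis(ethylenediamine)isothiocyanatotantalum(V) fluoride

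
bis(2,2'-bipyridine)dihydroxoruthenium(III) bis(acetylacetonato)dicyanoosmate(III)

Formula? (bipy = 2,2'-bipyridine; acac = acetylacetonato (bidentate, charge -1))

Cation [Ru…]: ligand charges -2, Ru(III) ⇒ ion charge 1+.
Anion [Os…]: ligand charges -4, Os(III) ⇒ ion charge 1−.

[Ru(bipy)2(OH)2][Os(acac)2(CN)2]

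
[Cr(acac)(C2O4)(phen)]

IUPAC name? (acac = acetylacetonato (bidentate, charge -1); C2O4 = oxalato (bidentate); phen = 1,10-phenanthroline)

There is no counter-ion, so the complex is neutral overall.
Ligand charges: 1×acetylacetonato (-1 each), 1×oxalato (-2 each), 1×1,10-phenanthroline (neutral); total -3. So Cr + (-3) = 0, giving Cr = +3.
Ligands are named alphabetically: acetylacetonato before oxalato before phenanthroline.

(acetylacetonato)oxalato(1,10-phenanthroline)chromium(III)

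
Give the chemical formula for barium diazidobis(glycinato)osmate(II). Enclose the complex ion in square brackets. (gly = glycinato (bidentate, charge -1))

Ba[Os(gly)2(N3)2]

Ligands: 2 azido (N3, -1), 2 glycinato (gly, -1). Ligand charge sum = -4.
With Os in oxidation state +2, the complex ion is [Os...]^2−.
Charge balance with barium (+2) requires 1 complex ion per 1 barium.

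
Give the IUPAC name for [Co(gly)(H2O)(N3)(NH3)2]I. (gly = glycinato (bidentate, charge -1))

The 1 iodide counter-ion carries a total charge of -1, so each complex ion is 1+.
Ligand charges: 1×glycinato (-1 each), 1×azido (-1 each), 1×aqua (neutral), 2×ammine (neutral); total -2. So Co + (-2) = 1+, giving Co = +3.
Ligands are named alphabetically: ammine before aqua before azido before glycinato.

diammineaquaazido(glycinato)cobalt(III) iodide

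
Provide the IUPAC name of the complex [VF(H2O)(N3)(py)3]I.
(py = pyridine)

aquaazidofluorotris(pyridine)vanadium(III) iodide

The 1 iodide counter-ion carries a total charge of -1, so each complex ion is 1+.
Ligand charges: 3×pyridine (neutral), 1×fluoro (-1 each), 1×azido (-1 each), 1×aqua (neutral); total -2. So V + (-2) = 1+, giving V = +3.
Ligands are named alphabetically: aqua before azido before fluoro before pyridine.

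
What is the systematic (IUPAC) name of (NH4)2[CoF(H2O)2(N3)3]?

ammonium diaquatriazidofluorocobaltate(II)

The 2 ammonium counter-ions carry a total charge of +2, so each complex ion is 2−.
Ligand charges: 1×fluoro (-1 each), 3×azido (-1 each), 2×aqua (neutral); total -4. So Co + (-4) = 2−, giving Co = +2.
Ligands are named alphabetically: aqua before azido before fluoro.
The complex ion is anionic, so cobalt takes the -ate form cobaltate(II).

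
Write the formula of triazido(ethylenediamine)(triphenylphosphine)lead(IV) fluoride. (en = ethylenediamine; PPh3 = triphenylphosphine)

[Pb(en)(N3)3(PPh3)]F

Ligands: 1 ethylenediamine (en, neutral), 3 azido (N3, -1), 1 triphenylphosphine (PPh3, neutral). Ligand charge sum = -3.
Charge balance with fluoride (-1) requires 1 complex ion per 1 fluoride.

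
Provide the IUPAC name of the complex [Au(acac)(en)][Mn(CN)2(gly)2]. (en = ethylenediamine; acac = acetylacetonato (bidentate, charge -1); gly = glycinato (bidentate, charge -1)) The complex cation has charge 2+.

The complex cation is given as 2+; its ligand charges sum to -1, so Au = +3.
A 1:1 salt means the anion carries the equal and opposite charge, 2−.
Anion: ligand charges sum to -4; for the ion to be 2−, Mn = +2.

(acetylacetonato)(ethylenediamine)gold(III) dicyanobis(glycinato)manganate(II)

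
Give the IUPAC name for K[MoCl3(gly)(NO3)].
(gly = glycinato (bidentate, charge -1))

The 1 potassium counter-ion carries a total charge of +1, so each complex ion is 1−.
Ligand charges: 3×chloro (-1 each), 1×nitrato (-1 each), 1×glycinato (-1 each); total -5. So Mo + (-5) = 1−, giving Mo = +4.
Ligands are named alphabetically: chloro before glycinato before nitrato.
The complex ion is anionic, so molybdenum takes the -ate form molybdate(IV).

potassium trichloro(glycinato)nitratomolybdate(IV)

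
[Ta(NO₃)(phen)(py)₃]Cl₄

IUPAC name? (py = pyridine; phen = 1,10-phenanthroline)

nitrato(1,10-phenanthroline)tris(pyridine)tantalum(V) chloride

The 4 chloride counter-ions carry a total charge of -4, so each complex ion is 4+.
Ligand charges: 3×pyridine (neutral), 1×nitrato (-1 each), 1×1,10-phenanthroline (neutral); total -1. So Ta + (-1) = 4+, giving Ta = +5.
Ligands are named alphabetically: nitrato before phenanthroline before pyridine.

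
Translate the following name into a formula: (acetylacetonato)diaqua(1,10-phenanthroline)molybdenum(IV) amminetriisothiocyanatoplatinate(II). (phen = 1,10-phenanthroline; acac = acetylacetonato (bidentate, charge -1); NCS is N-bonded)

[Mo(acac)(H2O)2(phen)][Pt(NCS)3(NH3)]3

Cation [Mo…]: ligand charges -1, Mo(IV) ⇒ ion charge 3+.
Anion [Pt…]: ligand charges -3, Pt(II) ⇒ ion charge 1−.
One 3+ cation requires 3 of the 1− anion.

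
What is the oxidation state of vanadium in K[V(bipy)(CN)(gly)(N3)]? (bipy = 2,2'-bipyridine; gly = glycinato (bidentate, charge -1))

+2

1 potassium outside the brackets (+1 each) → the complex ion is 1−.
Ligand charges: 1×bipy neutral; 1×N3 = -1; 1×gly = -1; 1×CN = -1; sum -3.
V + (-3) = 1− ⇒ V is +2.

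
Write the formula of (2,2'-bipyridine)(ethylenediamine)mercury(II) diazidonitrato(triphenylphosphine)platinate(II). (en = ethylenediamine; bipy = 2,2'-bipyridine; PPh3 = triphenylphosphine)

Cation [Hg…]: ligand charges 0, Hg(II) ⇒ ion charge 2+.
Anion [Pt…]: ligand charges -3, Pt(II) ⇒ ion charge 1−.
One 2+ cation requires 2 of the 1− anion.

[Hg(bipy)(en)][Pt(N3)2(NO3)(PPh3)]2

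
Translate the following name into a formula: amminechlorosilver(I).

Ligands: 1 ammine (NH3, neutral), 1 chloro (Cl, -1). Ligand charge sum = -1.
With Ag in oxidation state +1, the complex ion is [Ag...].

[AgCl(NH3)]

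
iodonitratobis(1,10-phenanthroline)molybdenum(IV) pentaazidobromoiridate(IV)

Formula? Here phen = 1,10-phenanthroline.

[MoI(NO3)(phen)2][IrBr(N3)5]

Cation [Mo…]: ligand charges -2, Mo(IV) ⇒ ion charge 2+.
Anion [Ir…]: ligand charges -6, Ir(IV) ⇒ ion charge 2−.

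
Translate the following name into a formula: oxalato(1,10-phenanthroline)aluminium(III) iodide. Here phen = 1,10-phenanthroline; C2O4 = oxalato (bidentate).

Ligands: 1 1,10-phenanthroline (phen, neutral), 1 oxalato (C2O4, -2). Ligand charge sum = -2.
Charge balance with iodide (-1) requires 1 complex ion per 1 iodide.

[Al(C2O4)(phen)]I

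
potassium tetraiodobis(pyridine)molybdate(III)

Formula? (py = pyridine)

Ligands: 4 iodo (I, -1), 2 pyridine (py, neutral). Ligand charge sum = -4.
With Mo in oxidation state +3, the complex ion is [Mo...]^1−.
Charge balance with potassium (+1) requires 1 complex ion per 1 potassium.

K[MoI4(py)2]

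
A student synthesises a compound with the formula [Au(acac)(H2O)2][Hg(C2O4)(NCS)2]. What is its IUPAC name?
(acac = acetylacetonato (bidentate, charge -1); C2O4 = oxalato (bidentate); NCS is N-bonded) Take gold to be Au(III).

Au is given as +3; the cation's ligand charges sum to -1, so the complex cation is 2+.
A 1:1 salt means the anion carries the equal and opposite charge, 2−.
Anion: ligand charges sum to -4; for the ion to be 2−, Hg = +2.

(acetylacetonato)diaquagold(III) diisothiocyanatooxalatomercurate(II)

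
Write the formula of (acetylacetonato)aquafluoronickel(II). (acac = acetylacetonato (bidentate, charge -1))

[Ni(acac)F(H2O)]

Ligands: 1 fluoro (F, -1), 1 aqua (H2O, neutral), 1 acetylacetonato (acac, -1). Ligand charge sum = -2.
With Ni in oxidation state +2, the complex ion is [Ni...].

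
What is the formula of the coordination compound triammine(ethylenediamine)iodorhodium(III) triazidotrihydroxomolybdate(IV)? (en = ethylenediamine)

[Rh(en)I(NH3)3][Mo(N3)3(OH)3]

Cation [Rh…]: ligand charges -1, Rh(III) ⇒ ion charge 2+.
Anion [Mo…]: ligand charges -6, Mo(IV) ⇒ ion charge 2−.
One 2+ cation balances one 2− anion.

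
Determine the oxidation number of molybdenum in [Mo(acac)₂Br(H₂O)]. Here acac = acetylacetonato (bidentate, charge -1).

+3

No counter-ion: the bracketed complex is neutral.
Ligand charges: 1×Br = -1; 1×H2O neutral; 2×acac = -2; sum -3.
Mo + (-3) = 0 ⇒ Mo is +3.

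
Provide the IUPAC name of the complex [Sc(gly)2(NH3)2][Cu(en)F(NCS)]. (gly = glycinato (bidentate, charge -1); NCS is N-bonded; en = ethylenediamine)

Both ions are complex: the cation is named first with the plain metal name, the anion second with the -ate form; each ion's ligands are alphabetised independently.
Scandium is always +3 in its complexes; the cation's ligand charges sum to -2, so the complex cation is 1+.
A 1:1 salt means the anion carries the equal and opposite charge, 1−.
Anion: ligand charges sum to -2; for the ion to be 1−, Cu = +1.

diamminebis(glycinato)scandium(III) (ethylenediamine)fluoroisothiocyanatocuprate(I)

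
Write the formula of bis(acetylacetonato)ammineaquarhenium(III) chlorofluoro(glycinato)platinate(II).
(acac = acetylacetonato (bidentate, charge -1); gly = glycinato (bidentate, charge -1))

Cation [Re…]: ligand charges -2, Re(III) ⇒ ion charge 1+.
Anion [Pt…]: ligand charges -3, Pt(II) ⇒ ion charge 1−.
One 1+ cation balances one 1− anion.

[Re(acac)2(H2O)(NH3)][PtClF(gly)]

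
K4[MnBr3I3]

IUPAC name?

The 4 potassium counter-ions carry a total charge of +4, so each complex ion is 4−.
Ligand charges: 3×bromo (-1 each), 3×iodo (-1 each); total -6. So Mn + (-6) = 4−, giving Mn = +2.
The complex ion is anionic, so manganese takes the -ate form manganate(II).

potassium tribromotriiodomanganate(II)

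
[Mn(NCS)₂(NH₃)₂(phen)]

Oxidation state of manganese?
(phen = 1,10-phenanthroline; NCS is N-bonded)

+2

No counter-ion: the bracketed complex is neutral.
Ligand charges: 1×phen neutral; 2×NCS = -2; 2×NH3 neutral; sum -2.
Mn + (-2) = 0 ⇒ Mn is +2.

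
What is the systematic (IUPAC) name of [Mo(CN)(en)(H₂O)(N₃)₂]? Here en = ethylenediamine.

There is no counter-ion, so the complex is neutral overall.
Ligand charges: 1×cyano (-1 each), 1×aqua (neutral), 2×azido (-1 each), 1×ethylenediamine (neutral); total -3. So Mo + (-3) = 0, giving Mo = +3.
Ligands are named alphabetically: aqua before azido before cyano before ethylenediamine.

aquadiazidocyano(ethylenediamine)molybdenum(III)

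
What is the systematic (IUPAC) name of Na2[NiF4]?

The 2 sodium counter-ions carry a total charge of +2, so each complex ion is 2−.
Ligand charges: 4×fluoro (-1 each); total -4. So Ni + (-4) = 2−, giving Ni = +2.
The complex ion is anionic, so nickel takes the -ate form nickelate(II).

sodium tetrafluoronickelate(II)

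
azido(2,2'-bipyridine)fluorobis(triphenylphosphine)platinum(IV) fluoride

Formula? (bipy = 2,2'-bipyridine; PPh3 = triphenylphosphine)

Ligands: 1 2,2'-bipyridine (bipy, neutral), 1 azido (N3, -1), 2 triphenylphosphine (PPh3, neutral), 1 fluoro (F, -1). Ligand charge sum = -2.
With Pt in oxidation state +4, the complex ion is [Pt...]^2+.
Charge balance with fluoride (-1) requires 1 complex ion per 2 fluoride.

[Pt(bipy)F(N3)(PPh3)2]F2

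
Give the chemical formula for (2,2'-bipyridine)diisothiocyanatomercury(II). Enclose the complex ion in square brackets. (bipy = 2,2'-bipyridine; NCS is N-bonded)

[Hg(bipy)(NCS)2]

Ligands: 1 2,2'-bipyridine (bipy, neutral), 2 isothiocyanato (NCS, -1). Ligand charge sum = -2.
With Hg in oxidation state +2, the complex ion is [Hg...].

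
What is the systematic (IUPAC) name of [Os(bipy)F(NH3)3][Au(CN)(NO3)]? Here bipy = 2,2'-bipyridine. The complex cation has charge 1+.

triammine(2,2'-bipyridine)fluoroosmium(II) cyanonitratoaurate(I)

The complex cation is given as 1+; its ligand charges sum to -1, so Os = +2.
A 1:1 salt means the anion carries the equal and opposite charge, 1−.
Anion: ligand charges sum to -2; for the ion to be 1−, Au = +1.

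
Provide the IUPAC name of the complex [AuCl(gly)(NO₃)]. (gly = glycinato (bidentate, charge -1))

There is no counter-ion, so the complex is neutral overall.
Ligand charges: 1×chloro (-1 each), 1×nitrato (-1 each), 1×glycinato (-1 each); total -3. So Au + (-3) = 0, giving Au = +3.
Ligands are named alphabetically: chloro before glycinato before nitrato.

chloro(glycinato)nitratogold(III)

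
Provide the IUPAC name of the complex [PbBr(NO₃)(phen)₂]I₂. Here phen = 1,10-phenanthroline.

The 2 iodide counter-ions carry a total charge of -2, so each complex ion is 2+.
Ligand charges: 1×bromo (-1 each), 1×nitrato (-1 each), 2×1,10-phenanthroline (neutral); total -2. So Pb + (-2) = 2+, giving Pb = +4.
Ligands are named alphabetically: bromo before nitrato before phenanthroline.

bromonitratobis(1,10-phenanthroline)lead(IV) iodide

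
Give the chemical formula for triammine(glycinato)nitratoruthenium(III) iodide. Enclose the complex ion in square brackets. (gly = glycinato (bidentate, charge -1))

[Ru(gly)(NH3)3(NO3)]I

Ligands: 3 ammine (NH3, neutral), 1 glycinato (gly, -1), 1 nitrato (NO3, -1). Ligand charge sum = -2.
With Ru in oxidation state +3, the complex ion is [Ru...]^1+.
Charge balance with iodide (-1) requires 1 complex ion per 1 iodide.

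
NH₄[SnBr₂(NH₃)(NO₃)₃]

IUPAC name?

The 1 ammonium counter-ion carries a total charge of +1, so each complex ion is 1−.
Ligand charges: 3×nitrato (-1 each), 2×bromo (-1 each), 1×ammine (neutral); total -5. So Sn + (-5) = 1−, giving Sn = +4.
Ligands are named alphabetically: ammine before bromo before nitrato.
The complex ion is anionic, so tin takes the -ate form stannate(IV).

ammonium amminedibromotrinitratostannate(IV)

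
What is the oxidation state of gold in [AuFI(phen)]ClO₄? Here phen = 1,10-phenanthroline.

1 perchlorate outside the brackets (-1 each) → the complex ion is 1+.
Ligand charges: 1×I = -1; 1×phen neutral; 1×F = -1; sum -2.
Au + (-2) = 1+ ⇒ Au is +3.

+3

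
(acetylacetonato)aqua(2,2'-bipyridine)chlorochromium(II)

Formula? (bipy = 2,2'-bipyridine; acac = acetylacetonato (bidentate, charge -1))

Ligands: 1 aqua (H2O, neutral), 1 2,2'-bipyridine (bipy, neutral), 1 acetylacetonato (acac, -1), 1 chloro (Cl, -1). Ligand charge sum = -2.
With Cr in oxidation state +2, the complex ion is [Cr...].

[Cr(acac)(bipy)Cl(H2O)]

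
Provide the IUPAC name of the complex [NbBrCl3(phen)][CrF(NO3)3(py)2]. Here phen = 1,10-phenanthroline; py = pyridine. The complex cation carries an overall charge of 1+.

Both ions are complex: the cation is named first with the plain metal name, the anion second with the -ate form; each ion's ligands are alphabetised independently.
The complex cation is given as 1+; its ligand charges sum to -4, so Nb = +5.
A 1:1 salt means the anion carries the equal and opposite charge, 1−.
Anion: ligand charges sum to -4; for the ion to be 1−, Cr = +3.

bromotrichloro(1,10-phenanthroline)niobium(V) fluorotrinitratobis(pyridine)chromate(III)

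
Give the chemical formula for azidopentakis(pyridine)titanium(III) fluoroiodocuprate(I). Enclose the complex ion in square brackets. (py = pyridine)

Cation [Ti…]: ligand charges -1, Ti(III) ⇒ ion charge 2+.
Anion [Cu…]: ligand charges -2, Cu(I) ⇒ ion charge 1−.
One 2+ cation requires 2 of the 1− anion.

[Ti(N3)(py)5][CuFI]2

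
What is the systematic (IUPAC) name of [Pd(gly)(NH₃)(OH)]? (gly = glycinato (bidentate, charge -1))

There is no counter-ion, so the complex is neutral overall.
Ligand charges: 1×ammine (neutral), 1×hydroxo (-1 each), 1×glycinato (-1 each); total -2. So Pd + (-2) = 0, giving Pd = +2.
Ligands are named alphabetically: ammine before glycinato before hydroxo.

ammine(glycinato)hydroxopalladium(II)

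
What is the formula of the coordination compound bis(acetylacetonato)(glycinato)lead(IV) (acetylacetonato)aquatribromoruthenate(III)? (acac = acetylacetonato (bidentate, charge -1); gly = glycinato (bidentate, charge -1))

Cation [Pb…]: ligand charges -3, Pb(IV) ⇒ ion charge 1+.
Anion [Ru…]: ligand charges -4, Ru(III) ⇒ ion charge 1−.

[Pb(acac)2(gly)][Ru(acac)Br3(H2O)]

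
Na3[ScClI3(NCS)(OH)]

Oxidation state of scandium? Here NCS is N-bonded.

+3

3 sodium outside the brackets (+1 each) → the complex ion is 3−.
Ligand charges: 3×I = -3; 1×Cl = -1; 1×OH = -1; 1×NCS = -1; sum -6.
Sc + (-6) = 3− ⇒ Sc is +3.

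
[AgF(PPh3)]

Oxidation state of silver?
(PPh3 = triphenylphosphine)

No counter-ion: the bracketed complex is neutral.
Ligand charges: 1×F = -1; 1×PPh3 neutral; sum -1.
Ag + (-1) = 0 ⇒ Ag is +1.

+1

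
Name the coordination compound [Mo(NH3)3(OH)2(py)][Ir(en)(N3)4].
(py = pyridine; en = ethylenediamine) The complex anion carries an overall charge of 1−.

triamminedihydroxo(pyridine)molybdenum(III) tetraazido(ethylenediamine)iridate(III)

Both ions are complex: the cation is named first with the plain metal name, the anion second with the -ate form; each ion's ligands are alphabetised independently.
The complex anion is given as 1−; its ligand charges sum to -4, so Ir = +3.
A 1:1 salt means the cation carries the equal and opposite charge, 1+.
Cation: ligand charges sum to -2; for the ion to be 1+, Mo = +3.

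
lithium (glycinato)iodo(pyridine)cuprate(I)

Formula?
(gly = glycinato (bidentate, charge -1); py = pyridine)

Li[Cu(gly)I(py)]

Ligands: 1 glycinato (gly, -1), 1 pyridine (py, neutral), 1 iodo (I, -1). Ligand charge sum = -2.
Charge balance with lithium (+1) requires 1 complex ion per 1 lithium.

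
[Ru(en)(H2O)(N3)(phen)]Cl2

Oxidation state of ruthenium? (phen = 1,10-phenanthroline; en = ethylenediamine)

2 chloride outside the brackets (-1 each) → the complex ion is 2+.
Ligand charges: 1×phen neutral; 1×H2O neutral; 1×en neutral; 1×N3 = -1; sum -1.
Ru + (-1) = 2+ ⇒ Ru is +3.

+3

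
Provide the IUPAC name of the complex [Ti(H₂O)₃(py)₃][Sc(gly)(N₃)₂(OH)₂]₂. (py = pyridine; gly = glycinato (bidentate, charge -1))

Scandium is always +3 in its complexes; the anion's ligand charges sum to -5, so the complex anion is 2−.
With 2 anions per cation, the cation must be 2×2 = 4+.
Cation: ligand charges sum to 0; for the ion to be 4+, Ti = +4.

triaquatris(pyridine)titanium(IV) diazido(glycinato)dihydroxoscandate(III)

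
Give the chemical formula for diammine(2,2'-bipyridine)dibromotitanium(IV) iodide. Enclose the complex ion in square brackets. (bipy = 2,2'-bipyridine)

[Ti(bipy)Br2(NH3)2]I2

Ligands: 2 bromo (Br, -1), 2 ammine (NH3, neutral), 1 2,2'-bipyridine (bipy, neutral). Ligand charge sum = -2.
With Ti in oxidation state +4, the complex ion is [Ti...]^2+.
Charge balance with iodide (-1) requires 1 complex ion per 2 iodide.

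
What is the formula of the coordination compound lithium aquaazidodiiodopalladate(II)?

Ligands: 1 aqua (H2O, neutral), 1 azido (N3, -1), 2 iodo (I, -1). Ligand charge sum = -3.
With Pd in oxidation state +2, the complex ion is [Pd...]^1−.
Charge balance with lithium (+1) requires 1 complex ion per 1 lithium.

Li[Pd(H2O)I2(N3)]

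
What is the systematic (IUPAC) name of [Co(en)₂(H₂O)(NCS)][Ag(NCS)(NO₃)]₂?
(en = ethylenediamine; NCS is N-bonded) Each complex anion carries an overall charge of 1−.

The complex anion is given as 1−; its ligand charges sum to -2, so Ag = +1.
With 2 anions per cation, the cation must be 2×1 = 2+.
Cation: ligand charges sum to -1; for the ion to be 2+, Co = +3.

aquabis(ethylenediamine)isothiocyanatocobalt(III) isothiocyanatonitratoargentate(I)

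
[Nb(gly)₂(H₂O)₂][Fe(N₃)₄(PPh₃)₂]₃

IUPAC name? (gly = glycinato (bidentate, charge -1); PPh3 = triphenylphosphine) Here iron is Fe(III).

diaquabis(glycinato)niobium(V) tetraazidobis(triphenylphosphine)ferrate(III)

Both ions are complex: the cation is named first with the plain metal name, the anion second with the -ate form; each ion's ligands are alphabetised independently.
Fe is given as +3; the anion's ligand charges sum to -4, so the complex anion is 1−.
With 3 anions per cation, the cation must be 3×1 = 3+.
Cation: ligand charges sum to -2; for the ion to be 3+, Nb = +5.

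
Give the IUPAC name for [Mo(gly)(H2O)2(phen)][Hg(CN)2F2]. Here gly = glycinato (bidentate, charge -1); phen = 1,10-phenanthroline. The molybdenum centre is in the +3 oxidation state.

diaqua(glycinato)(1,10-phenanthroline)molybdenum(III) dicyanodifluoromercurate(II)

Mo is given as +3; the cation's ligand charges sum to -1, so the complex cation is 2+.
A 1:1 salt means the anion carries the equal and opposite charge, 2−.
Anion: ligand charges sum to -4; for the ion to be 2−, Hg = +2.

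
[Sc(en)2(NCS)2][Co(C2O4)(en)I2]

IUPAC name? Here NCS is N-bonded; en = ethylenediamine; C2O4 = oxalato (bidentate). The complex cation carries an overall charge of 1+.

bis(ethylenediamine)diisothiocyanatoscandium(III) (ethylenediamine)diiodooxalatocobaltate(III)

The complex cation is given as 1+; its ligand charges sum to -2, so Sc = +3.
A 1:1 salt means the anion carries the equal and opposite charge, 1−.
Anion: ligand charges sum to -4; for the ion to be 1−, Co = +3.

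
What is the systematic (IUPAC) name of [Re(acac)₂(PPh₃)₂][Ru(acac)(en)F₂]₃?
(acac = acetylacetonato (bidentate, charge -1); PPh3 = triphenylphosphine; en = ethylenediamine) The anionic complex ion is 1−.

bis(acetylacetonato)bis(triphenylphosphine)rhenium(V) (acetylacetonato)(ethylenediamine)difluororuthenate(II)

Both ions are complex: the cation is named first with the plain metal name, the anion second with the -ate form; each ion's ligands are alphabetised independently.
The complex anion is given as 1−; its ligand charges sum to -3, so Ru = +2.
With 3 anions per cation, the cation must be 3×1 = 3+.
Cation: ligand charges sum to -2; for the ion to be 3+, Re = +5.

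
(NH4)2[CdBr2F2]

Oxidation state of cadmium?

2 ammonium outside the brackets (+1 each) → the complex ion is 2−.
Ligand charges: 2×Br = -2; 2×F = -2; sum -4.
Cd + (-4) = 2− ⇒ Cd is +2.

+2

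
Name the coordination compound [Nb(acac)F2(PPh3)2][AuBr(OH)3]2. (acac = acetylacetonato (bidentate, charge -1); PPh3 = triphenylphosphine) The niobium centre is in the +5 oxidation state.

Both ions are complex: the cation is named first with the plain metal name, the anion second with the -ate form; each ion's ligands are alphabetised independently.
Nb is given as +5; the cation's ligand charges sum to -3, so the complex cation is 2+.
With 2 anions per cation, each anion must be 2/2 = 1−.
Anion: ligand charges sum to -4; for the ion to be 1−, Au = +3.

(acetylacetonato)difluorobis(triphenylphosphine)niobium(V) bromotrihydroxoaurate(III)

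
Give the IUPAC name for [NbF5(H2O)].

aquapentafluoroniobium(V)

There is no counter-ion, so the complex is neutral overall.
Ligand charges: 1×aqua (neutral), 5×fluoro (-1 each); total -5. So Nb + (-5) = 0, giving Nb = +5.
Ligands are named alphabetically: aqua before fluoro.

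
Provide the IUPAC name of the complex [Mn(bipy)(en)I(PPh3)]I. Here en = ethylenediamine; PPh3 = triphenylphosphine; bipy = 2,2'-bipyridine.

The 1 iodide counter-ion carries a total charge of -1, so each complex ion is 1+.
Ligand charges: 1×ethylenediamine (neutral), 1×triphenylphosphine (neutral), 1×2,2'-bipyridine (neutral), 1×iodo (-1 each); total -1. So Mn + (-1) = 1+, giving Mn = +2.
Ligands are named alphabetically: bipyridine before ethylenediamine before iodo before triphenylphosphine.

(2,2'-bipyridine)(ethylenediamine)iodo(triphenylphosphine)manganese(II) iodide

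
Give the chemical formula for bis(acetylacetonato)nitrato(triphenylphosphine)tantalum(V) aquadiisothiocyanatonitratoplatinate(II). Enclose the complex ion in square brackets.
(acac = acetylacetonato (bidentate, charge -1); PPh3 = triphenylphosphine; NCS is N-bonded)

Cation [Ta…]: ligand charges -3, Ta(V) ⇒ ion charge 2+.
Anion [Pt…]: ligand charges -3, Pt(II) ⇒ ion charge 1−.
One 2+ cation requires 2 of the 1− anion.

[Ta(acac)2(NO3)(PPh3)][Pt(H2O)(NCS)2(NO3)]2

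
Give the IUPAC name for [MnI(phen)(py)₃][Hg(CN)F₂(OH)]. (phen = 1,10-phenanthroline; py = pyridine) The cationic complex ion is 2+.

iodo(1,10-phenanthroline)tris(pyridine)manganese(III) cyanodifluorohydroxomercurate(II)

The complex cation is given as 2+; its ligand charges sum to -1, so Mn = +3.
A 1:1 salt means the anion carries the equal and opposite charge, 2−.
Anion: ligand charges sum to -4; for the ion to be 2−, Hg = +2.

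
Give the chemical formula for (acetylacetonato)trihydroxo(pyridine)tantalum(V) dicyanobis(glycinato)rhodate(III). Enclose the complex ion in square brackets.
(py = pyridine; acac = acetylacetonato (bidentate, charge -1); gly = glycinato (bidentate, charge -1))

[Ta(acac)(OH)3(py)][Rh(CN)2(gly)2]

Cation [Ta…]: ligand charges -4, Ta(V) ⇒ ion charge 1+.
Anion [Rh…]: ligand charges -4, Rh(III) ⇒ ion charge 1−.
One 1+ cation balances one 1− anion.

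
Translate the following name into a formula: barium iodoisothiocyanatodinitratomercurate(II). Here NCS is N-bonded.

Ligands: 2 nitrato (NO3, -1), 1 isothiocyanato (NCS, -1), 1 iodo (I, -1). Ligand charge sum = -4.
With Hg in oxidation state +2, the complex ion is [Hg...]^2−.
Charge balance with barium (+2) requires 1 complex ion per 1 barium.

Ba[HgI(NCS)(NO3)2]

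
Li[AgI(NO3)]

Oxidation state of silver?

+1

1 lithium outside the brackets (+1 each) → the complex ion is 1−.
Ligand charges: 1×NO3 = -1; 1×I = -1; sum -2.
Ag + (-2) = 1− ⇒ Ag is +1.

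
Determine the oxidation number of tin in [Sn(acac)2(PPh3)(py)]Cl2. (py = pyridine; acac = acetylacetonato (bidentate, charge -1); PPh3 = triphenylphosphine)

+4

2 chloride outside the brackets (-1 each) → the complex ion is 2+.
Ligand charges: 1×py neutral; 2×acac = -2; 1×PPh3 neutral; sum -2.
Sn + (-2) = 2+ ⇒ Sn is +4.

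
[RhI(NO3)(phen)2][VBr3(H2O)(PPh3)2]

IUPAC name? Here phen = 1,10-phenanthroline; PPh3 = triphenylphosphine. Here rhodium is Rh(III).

iodonitratobis(1,10-phenanthroline)rhodium(III) aquatribromobis(triphenylphosphine)vanadate(II)

Both ions are complex: the cation is named first with the plain metal name, the anion second with the -ate form; each ion's ligands are alphabetised independently.
Rh is given as +3; the cation's ligand charges sum to -2, so the complex cation is 1+.
A 1:1 salt means the anion carries the equal and opposite charge, 1−.
Anion: ligand charges sum to -3; for the ion to be 1−, V = +2.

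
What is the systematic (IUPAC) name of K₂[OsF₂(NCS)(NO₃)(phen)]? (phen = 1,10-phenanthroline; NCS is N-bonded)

potassium difluoroisothiocyanatonitrato(1,10-phenanthroline)osmate(II)

The 2 potassium counter-ions carry a total charge of +2, so each complex ion is 2−.
Ligand charges: 1×1,10-phenanthroline (neutral), 1×nitrato (-1 each), 1×isothiocyanato (-1 each), 2×fluoro (-1 each); total -4. So Os + (-4) = 2−, giving Os = +2.
Ligands are named alphabetically: fluoro before isothiocyanato before nitrato before phenanthroline.
The complex ion is anionic, so osmium takes the -ate form osmate(II).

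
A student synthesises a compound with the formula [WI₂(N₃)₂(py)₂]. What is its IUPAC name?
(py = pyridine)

There is no counter-ion, so the complex is neutral overall.
Ligand charges: 2×pyridine (neutral), 2×iodo (-1 each), 2×azido (-1 each); total -4. So W + (-4) = 0, giving W = +4.
Ligands are named alphabetically: azido before iodo before pyridine.

diazidodiiodobis(pyridine)tungsten(IV)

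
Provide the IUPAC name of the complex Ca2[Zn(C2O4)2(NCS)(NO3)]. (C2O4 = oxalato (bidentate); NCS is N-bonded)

The 2 calcium counter-ions carry a total charge of +4, so each complex ion is 4−.
Ligand charges: 2×oxalato (-2 each), 1×nitrato (-1 each), 1×isothiocyanato (-1 each); total -6. So Zn + (-6) = 4−, giving Zn = +2.
The complex ion is anionic, so zinc takes the -ate form zincate(II).

calcium isothiocyanatonitratodioxalatozincate(II)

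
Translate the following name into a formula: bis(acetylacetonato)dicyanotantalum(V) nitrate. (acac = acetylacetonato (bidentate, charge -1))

[Ta(acac)2(CN)2]NO3

Ligands: 2 acetylacetonato (acac, -1), 2 cyano (CN, -1). Ligand charge sum = -4.
With Ta in oxidation state +5, the complex ion is [Ta...]^1+.
Charge balance with nitrate (-1) requires 1 complex ion per 1 nitrate.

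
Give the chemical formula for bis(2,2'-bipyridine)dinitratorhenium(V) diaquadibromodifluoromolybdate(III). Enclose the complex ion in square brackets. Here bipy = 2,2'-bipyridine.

[Re(bipy)2(NO3)2][MoBr2F2(H2O)2]3

Cation [Re…]: ligand charges -2, Re(V) ⇒ ion charge 3+.
Anion [Mo…]: ligand charges -4, Mo(III) ⇒ ion charge 1−.
One 3+ cation requires 3 of the 1− anion.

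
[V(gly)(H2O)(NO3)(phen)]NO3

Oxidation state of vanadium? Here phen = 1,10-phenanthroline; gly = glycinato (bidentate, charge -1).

+3

1 nitrate outside the brackets (-1 each) → the complex ion is 1+.
Ligand charges: 1×NO3 = -1; 1×phen neutral; 1×gly = -1; 1×H2O neutral; sum -2.
V + (-2) = 1+ ⇒ V is +3.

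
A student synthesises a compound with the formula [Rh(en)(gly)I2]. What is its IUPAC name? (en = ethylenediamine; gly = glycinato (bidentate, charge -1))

(ethylenediamine)(glycinato)diiodorhodium(III)

There is no counter-ion, so the complex is neutral overall.
Ligand charges: 1×ethylenediamine (neutral), 2×iodo (-1 each), 1×glycinato (-1 each); total -3. So Rh + (-3) = 0, giving Rh = +3.
Ligands are named alphabetically: ethylenediamine before glycinato before iodo.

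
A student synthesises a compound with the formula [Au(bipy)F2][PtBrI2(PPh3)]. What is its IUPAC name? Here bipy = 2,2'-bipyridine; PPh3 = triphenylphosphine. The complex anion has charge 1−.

(2,2'-bipyridine)difluorogold(III) bromodiiodo(triphenylphosphine)platinate(II)

Both ions are complex: the cation is named first with the plain metal name, the anion second with the -ate form; each ion's ligands are alphabetised independently.
The complex anion is given as 1−; its ligand charges sum to -3, so Pt = +2.
A 1:1 salt means the cation carries the equal and opposite charge, 1+.
Cation: ligand charges sum to -2; for the ion to be 1+, Au = +3.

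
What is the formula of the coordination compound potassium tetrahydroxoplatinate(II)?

K2[Pt(OH)4]

Ligands: 4 hydroxo (OH, -1). Ligand charge sum = -4.
Charge balance with potassium (+1) requires 1 complex ion per 2 potassium.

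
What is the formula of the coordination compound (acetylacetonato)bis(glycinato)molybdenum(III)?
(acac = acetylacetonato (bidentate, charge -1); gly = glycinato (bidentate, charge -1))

[Mo(acac)(gly)2]

Ligands: 1 acetylacetonato (acac, -1), 2 glycinato (gly, -1). Ligand charge sum = -3.
With Mo in oxidation state +3, the complex ion is [Mo...].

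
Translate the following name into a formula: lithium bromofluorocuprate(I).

Ligands: 1 fluoro (F, -1), 1 bromo (Br, -1). Ligand charge sum = -2.
With Cu in oxidation state +1, the complex ion is [Cu...]^1−.
Charge balance with lithium (+1) requires 1 complex ion per 1 lithium.

Li[CuBrF]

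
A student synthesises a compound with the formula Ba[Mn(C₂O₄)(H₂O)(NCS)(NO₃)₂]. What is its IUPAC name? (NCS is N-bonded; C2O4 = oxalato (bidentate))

barium aquaisothiocyanatodinitratooxalatomanganate(III)

The 1 barium counter-ion carries a total charge of +2, so each complex ion is 2−.
Ligand charges: 1×isothiocyanato (-1 each), 2×nitrato (-1 each), 1×oxalato (-2 each), 1×aqua (neutral); total -5. So Mn + (-5) = 2−, giving Mn = +3.
The complex ion is anionic, so manganese takes the -ate form manganate(III).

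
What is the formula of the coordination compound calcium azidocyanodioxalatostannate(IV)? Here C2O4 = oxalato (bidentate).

Ca[Sn(C2O4)2(CN)(N3)]

Ligands: 1 azido (N3, -1), 1 cyano (CN, -1), 2 oxalato (C2O4, -2). Ligand charge sum = -6.
Charge balance with calcium (+2) requires 1 complex ion per 1 calcium.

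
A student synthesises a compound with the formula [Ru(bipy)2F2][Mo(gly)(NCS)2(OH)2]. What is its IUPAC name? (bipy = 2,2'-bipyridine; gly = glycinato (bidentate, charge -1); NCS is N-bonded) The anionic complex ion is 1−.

The complex anion is given as 1−; its ligand charges sum to -5, so Mo = +4.
A 1:1 salt means the cation carries the equal and opposite charge, 1+.
Cation: ligand charges sum to -2; for the ion to be 1+, Ru = +3.

bis(2,2'-bipyridine)difluororuthenium(III) (glycinato)dihydroxodiisothiocyanatomolybdate(IV)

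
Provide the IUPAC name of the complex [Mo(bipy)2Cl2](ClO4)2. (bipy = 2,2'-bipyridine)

bis(2,2'-bipyridine)dichloromolybdenum(IV) perchlorate

The 2 perchlorate counter-ions carry a total charge of -2, so each complex ion is 2+.
Ligand charges: 2×2,2'-bipyridine (neutral), 2×chloro (-1 each); total -2. So Mo + (-2) = 2+, giving Mo = +4.
Ligands are named alphabetically: bipyridine before chloro.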